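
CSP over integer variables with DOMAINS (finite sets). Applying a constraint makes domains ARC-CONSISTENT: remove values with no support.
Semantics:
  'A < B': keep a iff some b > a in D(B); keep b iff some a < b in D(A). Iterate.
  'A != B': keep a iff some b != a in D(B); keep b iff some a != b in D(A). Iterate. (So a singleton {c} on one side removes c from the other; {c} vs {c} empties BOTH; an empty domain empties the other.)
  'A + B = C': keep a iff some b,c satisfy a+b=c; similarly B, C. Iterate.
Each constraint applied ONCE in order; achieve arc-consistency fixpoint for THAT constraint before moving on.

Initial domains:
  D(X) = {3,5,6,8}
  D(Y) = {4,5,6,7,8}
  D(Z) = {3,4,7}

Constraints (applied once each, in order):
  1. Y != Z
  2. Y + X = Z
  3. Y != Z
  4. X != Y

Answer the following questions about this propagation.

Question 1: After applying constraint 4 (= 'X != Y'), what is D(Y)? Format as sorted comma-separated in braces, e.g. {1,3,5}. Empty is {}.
Answer: {4}

Derivation:
Constraint 1 (Y != Z) on D(Y)={4,5,6,7,8} D(Z)={3,4,7}: no change
Constraint 2 (Y + X = Z) on D(Y)={4,5,6,7,8} D(X)={3,5,6,8} D(Z)={3,4,7}: Y {4,5,6,7,8}->{4}; X {3,5,6,8}->{3}; Z {3,4,7}->{7}
Constraint 3 (Y != Z) on D(Y)={4} D(Z)={7}: no change
Constraint 4 (X != Y) on D(X)={3} D(Y)={4}: no change
So after constraint 4: D(Y) = {4}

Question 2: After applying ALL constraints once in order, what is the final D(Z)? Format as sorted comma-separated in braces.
Constraint 1 (Y != Z) on D(Y)={4,5,6,7,8} D(Z)={3,4,7}: no change
Constraint 2 (Y + X = Z) on D(Y)={4,5,6,7,8} D(X)={3,5,6,8} D(Z)={3,4,7}: Y {4,5,6,7,8}->{4}; X {3,5,6,8}->{3}; Z {3,4,7}->{7}
Constraint 3 (Y != Z) on D(Y)={4} D(Z)={7}: no change
Constraint 4 (X != Y) on D(X)={3} D(Y)={4}: no change
So after all 4 constraints: D(Z) = {7}

Answer: {7}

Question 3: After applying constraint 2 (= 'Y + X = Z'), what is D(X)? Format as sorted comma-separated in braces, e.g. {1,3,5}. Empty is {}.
Answer: {3}

Derivation:
Constraint 1 (Y != Z) on D(Y)={4,5,6,7,8} D(Z)={3,4,7}: no change
Constraint 2 (Y + X = Z) on D(Y)={4,5,6,7,8} D(X)={3,5,6,8} D(Z)={3,4,7}: Y {4,5,6,7,8}->{4}; X {3,5,6,8}->{3}; Z {3,4,7}->{7}
So after constraint 2: D(X) = {3}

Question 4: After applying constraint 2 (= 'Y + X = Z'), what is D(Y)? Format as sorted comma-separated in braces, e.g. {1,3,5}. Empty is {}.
Answer: {4}

Derivation:
Constraint 1 (Y != Z) on D(Y)={4,5,6,7,8} D(Z)={3,4,7}: no change
Constraint 2 (Y + X = Z) on D(Y)={4,5,6,7,8} D(X)={3,5,6,8} D(Z)={3,4,7}: Y {4,5,6,7,8}->{4}; X {3,5,6,8}->{3}; Z {3,4,7}->{7}
So after constraint 2: D(Y) = {4}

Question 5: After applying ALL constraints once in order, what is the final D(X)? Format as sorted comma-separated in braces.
Constraint 1 (Y != Z) on D(Y)={4,5,6,7,8} D(Z)={3,4,7}: no change
Constraint 2 (Y + X = Z) on D(Y)={4,5,6,7,8} D(X)={3,5,6,8} D(Z)={3,4,7}: Y {4,5,6,7,8}->{4}; X {3,5,6,8}->{3}; Z {3,4,7}->{7}
Constraint 3 (Y != Z) on D(Y)={4} D(Z)={7}: no change
Constraint 4 (X != Y) on D(X)={3} D(Y)={4}: no change
So after all 4 constraints: D(X) = {3}

Answer: {3}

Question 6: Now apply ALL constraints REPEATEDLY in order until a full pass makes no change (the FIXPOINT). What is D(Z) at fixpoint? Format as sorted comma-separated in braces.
pass 0 (initial): D(Z)={3,4,7}
pass 1: X {3,5,6,8}->{3}; Y {4,5,6,7,8}->{4}; Z {3,4,7}->{7}
pass 2: no change
Fixpoint after 2 passes: D(Z) = {7}

Answer: {7}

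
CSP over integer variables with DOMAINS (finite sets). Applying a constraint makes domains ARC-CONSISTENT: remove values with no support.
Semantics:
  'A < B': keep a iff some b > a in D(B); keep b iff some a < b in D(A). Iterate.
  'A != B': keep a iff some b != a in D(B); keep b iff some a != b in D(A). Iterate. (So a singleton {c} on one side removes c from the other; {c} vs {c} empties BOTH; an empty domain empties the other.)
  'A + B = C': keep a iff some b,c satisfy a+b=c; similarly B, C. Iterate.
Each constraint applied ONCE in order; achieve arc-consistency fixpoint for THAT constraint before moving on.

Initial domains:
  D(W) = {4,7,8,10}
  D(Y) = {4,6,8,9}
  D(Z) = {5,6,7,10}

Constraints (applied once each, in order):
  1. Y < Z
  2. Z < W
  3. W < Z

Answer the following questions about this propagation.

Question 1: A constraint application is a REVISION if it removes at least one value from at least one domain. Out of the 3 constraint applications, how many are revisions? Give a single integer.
Constraint 1 (Y < Z) on D(Y)={4,6,8,9} D(Z)={5,6,7,10}: no change => not a revision
Constraint 2 (Z < W) on D(Z)={5,6,7,10} D(W)={4,7,8,10}: Z {5,6,7,10}->{5,6,7}; W {4,7,8,10}->{7,8,10} => REVISION
Constraint 3 (W < Z) on D(W)={7,8,10} D(Z)={5,6,7}: W {7,8,10}->{}; Z {5,6,7}->{} => REVISION
Total revisions = 2

Answer: 2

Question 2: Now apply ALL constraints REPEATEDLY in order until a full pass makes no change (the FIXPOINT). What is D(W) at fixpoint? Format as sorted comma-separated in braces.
Answer: {}

Derivation:
pass 0 (initial): D(W)={4,7,8,10}
pass 1: W {4,7,8,10}->{}; Z {5,6,7,10}->{}
pass 2: Y {4,6,8,9}->{}
pass 3: no change
Fixpoint after 3 passes: D(W) = {}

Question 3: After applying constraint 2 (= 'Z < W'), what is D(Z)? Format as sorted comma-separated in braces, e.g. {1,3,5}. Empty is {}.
Constraint 1 (Y < Z) on D(Y)={4,6,8,9} D(Z)={5,6,7,10}: no change
Constraint 2 (Z < W) on D(Z)={5,6,7,10} D(W)={4,7,8,10}: Z {5,6,7,10}->{5,6,7}; W {4,7,8,10}->{7,8,10}
So after constraint 2: D(Z) = {5,6,7}

Answer: {5,6,7}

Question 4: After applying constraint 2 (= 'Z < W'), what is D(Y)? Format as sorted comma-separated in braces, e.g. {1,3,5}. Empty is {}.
Answer: {4,6,8,9}

Derivation:
Constraint 1 (Y < Z) on D(Y)={4,6,8,9} D(Z)={5,6,7,10}: no change
Constraint 2 (Z < W) on D(Z)={5,6,7,10} D(W)={4,7,8,10}: Z {5,6,7,10}->{5,6,7}; W {4,7,8,10}->{7,8,10}
So after constraint 2: D(Y) = {4,6,8,9}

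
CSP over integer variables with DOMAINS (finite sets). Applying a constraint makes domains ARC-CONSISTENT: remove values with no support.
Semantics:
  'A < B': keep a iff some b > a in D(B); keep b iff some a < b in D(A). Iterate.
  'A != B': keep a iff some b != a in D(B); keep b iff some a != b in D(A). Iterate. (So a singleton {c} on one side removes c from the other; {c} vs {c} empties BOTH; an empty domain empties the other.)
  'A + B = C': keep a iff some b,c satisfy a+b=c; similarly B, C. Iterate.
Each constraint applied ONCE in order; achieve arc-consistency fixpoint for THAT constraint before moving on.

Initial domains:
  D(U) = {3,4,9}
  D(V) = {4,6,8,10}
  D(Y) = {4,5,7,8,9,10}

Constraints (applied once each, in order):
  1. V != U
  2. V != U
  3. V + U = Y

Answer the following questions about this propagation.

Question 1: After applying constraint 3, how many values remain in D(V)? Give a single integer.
Answer: 2

Derivation:
Constraint 1 (V != U) on D(V)={4,6,8,10} D(U)={3,4,9}: no change
Constraint 2 (V != U) on D(V)={4,6,8,10} D(U)={3,4,9}: no change
Constraint 3 (V + U = Y) on D(V)={4,6,8,10} D(U)={3,4,9} D(Y)={4,5,7,8,9,10}: V {4,6,8,10}->{4,6}; U {3,4,9}->{3,4}; Y {4,5,7,8,9,10}->{7,8,9,10}
So after constraint 3: D(V)={4,6}, size = 2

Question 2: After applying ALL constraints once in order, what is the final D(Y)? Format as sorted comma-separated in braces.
Constraint 1 (V != U) on D(V)={4,6,8,10} D(U)={3,4,9}: no change
Constraint 2 (V != U) on D(V)={4,6,8,10} D(U)={3,4,9}: no change
Constraint 3 (V + U = Y) on D(V)={4,6,8,10} D(U)={3,4,9} D(Y)={4,5,7,8,9,10}: V {4,6,8,10}->{4,6}; U {3,4,9}->{3,4}; Y {4,5,7,8,9,10}->{7,8,9,10}
So after all 3 constraints: D(Y) = {7,8,9,10}

Answer: {7,8,9,10}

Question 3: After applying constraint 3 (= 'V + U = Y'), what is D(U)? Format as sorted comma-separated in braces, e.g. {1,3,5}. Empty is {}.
Answer: {3,4}

Derivation:
Constraint 1 (V != U) on D(V)={4,6,8,10} D(U)={3,4,9}: no change
Constraint 2 (V != U) on D(V)={4,6,8,10} D(U)={3,4,9}: no change
Constraint 3 (V + U = Y) on D(V)={4,6,8,10} D(U)={3,4,9} D(Y)={4,5,7,8,9,10}: V {4,6,8,10}->{4,6}; U {3,4,9}->{3,4}; Y {4,5,7,8,9,10}->{7,8,9,10}
So after constraint 3: D(U) = {3,4}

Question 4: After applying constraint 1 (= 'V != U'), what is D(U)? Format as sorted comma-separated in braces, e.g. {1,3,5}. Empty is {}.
Answer: {3,4,9}

Derivation:
Constraint 1 (V != U) on D(V)={4,6,8,10} D(U)={3,4,9}: no change
So after constraint 1: D(U) = {3,4,9}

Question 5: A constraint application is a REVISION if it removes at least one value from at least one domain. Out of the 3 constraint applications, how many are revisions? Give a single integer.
Constraint 1 (V != U) on D(V)={4,6,8,10} D(U)={3,4,9}: no change => not a revision
Constraint 2 (V != U) on D(V)={4,6,8,10} D(U)={3,4,9}: no change => not a revision
Constraint 3 (V + U = Y) on D(V)={4,6,8,10} D(U)={3,4,9} D(Y)={4,5,7,8,9,10}: V {4,6,8,10}->{4,6}; U {3,4,9}->{3,4}; Y {4,5,7,8,9,10}->{7,8,9,10} => REVISION
Total revisions = 1

Answer: 1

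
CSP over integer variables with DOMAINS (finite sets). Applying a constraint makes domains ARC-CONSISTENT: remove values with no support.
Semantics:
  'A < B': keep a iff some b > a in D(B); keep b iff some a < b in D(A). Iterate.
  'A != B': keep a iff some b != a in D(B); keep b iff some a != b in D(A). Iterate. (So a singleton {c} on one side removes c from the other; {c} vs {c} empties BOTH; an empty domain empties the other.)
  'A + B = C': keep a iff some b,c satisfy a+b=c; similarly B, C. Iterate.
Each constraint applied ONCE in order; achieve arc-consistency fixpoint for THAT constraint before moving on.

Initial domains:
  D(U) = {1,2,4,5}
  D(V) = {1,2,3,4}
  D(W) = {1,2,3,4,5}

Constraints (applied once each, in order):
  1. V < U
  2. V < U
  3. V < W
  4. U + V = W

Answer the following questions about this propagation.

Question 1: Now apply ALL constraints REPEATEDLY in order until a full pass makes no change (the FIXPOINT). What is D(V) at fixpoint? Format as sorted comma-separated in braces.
Answer: {1,2,3}

Derivation:
pass 0 (initial): D(V)={1,2,3,4}
pass 1: U {1,2,4,5}->{2,4}; V {1,2,3,4}->{1,2,3}; W {1,2,3,4,5}->{3,4,5}
pass 2: no change
Fixpoint after 2 passes: D(V) = {1,2,3}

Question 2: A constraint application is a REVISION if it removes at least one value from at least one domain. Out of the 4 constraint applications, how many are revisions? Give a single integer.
Constraint 1 (V < U) on D(V)={1,2,3,4} D(U)={1,2,4,5}: U {1,2,4,5}->{2,4,5} => REVISION
Constraint 2 (V < U) on D(V)={1,2,3,4} D(U)={2,4,5}: no change => not a revision
Constraint 3 (V < W) on D(V)={1,2,3,4} D(W)={1,2,3,4,5}: W {1,2,3,4,5}->{2,3,4,5} => REVISION
Constraint 4 (U + V = W) on D(U)={2,4,5} D(V)={1,2,3,4} D(W)={2,3,4,5}: U {2,4,5}->{2,4}; V {1,2,3,4}->{1,2,3}; W {2,3,4,5}->{3,4,5} => REVISION
Total revisions = 3

Answer: 3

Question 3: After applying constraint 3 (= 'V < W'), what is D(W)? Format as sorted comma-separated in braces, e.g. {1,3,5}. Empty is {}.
Constraint 1 (V < U) on D(V)={1,2,3,4} D(U)={1,2,4,5}: U {1,2,4,5}->{2,4,5}
Constraint 2 (V < U) on D(V)={1,2,3,4} D(U)={2,4,5}: no change
Constraint 3 (V < W) on D(V)={1,2,3,4} D(W)={1,2,3,4,5}: W {1,2,3,4,5}->{2,3,4,5}
So after constraint 3: D(W) = {2,3,4,5}

Answer: {2,3,4,5}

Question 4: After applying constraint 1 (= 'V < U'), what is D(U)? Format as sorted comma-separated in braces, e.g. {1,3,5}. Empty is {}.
Answer: {2,4,5}

Derivation:
Constraint 1 (V < U) on D(V)={1,2,3,4} D(U)={1,2,4,5}: U {1,2,4,5}->{2,4,5}
So after constraint 1: D(U) = {2,4,5}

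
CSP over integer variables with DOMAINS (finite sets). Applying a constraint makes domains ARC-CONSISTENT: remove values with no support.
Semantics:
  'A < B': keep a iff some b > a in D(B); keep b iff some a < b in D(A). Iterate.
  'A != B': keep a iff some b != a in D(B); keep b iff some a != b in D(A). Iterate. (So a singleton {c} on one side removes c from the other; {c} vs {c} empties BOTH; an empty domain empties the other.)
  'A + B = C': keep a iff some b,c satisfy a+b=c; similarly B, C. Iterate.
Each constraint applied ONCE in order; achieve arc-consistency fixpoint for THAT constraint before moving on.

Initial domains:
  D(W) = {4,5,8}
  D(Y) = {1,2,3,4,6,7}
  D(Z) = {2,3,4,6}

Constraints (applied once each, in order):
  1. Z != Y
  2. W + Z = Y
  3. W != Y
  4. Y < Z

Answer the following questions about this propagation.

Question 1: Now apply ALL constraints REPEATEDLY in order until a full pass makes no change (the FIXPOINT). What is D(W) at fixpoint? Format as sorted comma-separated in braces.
Answer: {}

Derivation:
pass 0 (initial): D(W)={4,5,8}
pass 1: W {4,5,8}->{4,5}; Y {1,2,3,4,6,7}->{}; Z {2,3,4,6}->{}
pass 2: W {4,5}->{}
pass 3: no change
Fixpoint after 3 passes: D(W) = {}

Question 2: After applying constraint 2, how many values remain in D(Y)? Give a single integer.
Constraint 1 (Z != Y) on D(Z)={2,3,4,6} D(Y)={1,2,3,4,6,7}: no change
Constraint 2 (W + Z = Y) on D(W)={4,5,8} D(Z)={2,3,4,6} D(Y)={1,2,3,4,6,7}: W {4,5,8}->{4,5}; Z {2,3,4,6}->{2,3}; Y {1,2,3,4,6,7}->{6,7}
So after constraint 2: D(Y)={6,7}, size = 2

Answer: 2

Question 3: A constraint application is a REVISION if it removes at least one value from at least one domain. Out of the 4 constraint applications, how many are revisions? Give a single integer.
Constraint 1 (Z != Y) on D(Z)={2,3,4,6} D(Y)={1,2,3,4,6,7}: no change => not a revision
Constraint 2 (W + Z = Y) on D(W)={4,5,8} D(Z)={2,3,4,6} D(Y)={1,2,3,4,6,7}: W {4,5,8}->{4,5}; Z {2,3,4,6}->{2,3}; Y {1,2,3,4,6,7}->{6,7} => REVISION
Constraint 3 (W != Y) on D(W)={4,5} D(Y)={6,7}: no change => not a revision
Constraint 4 (Y < Z) on D(Y)={6,7} D(Z)={2,3}: Y {6,7}->{}; Z {2,3}->{} => REVISION
Total revisions = 2

Answer: 2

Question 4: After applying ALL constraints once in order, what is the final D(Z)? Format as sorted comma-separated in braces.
Constraint 1 (Z != Y) on D(Z)={2,3,4,6} D(Y)={1,2,3,4,6,7}: no change
Constraint 2 (W + Z = Y) on D(W)={4,5,8} D(Z)={2,3,4,6} D(Y)={1,2,3,4,6,7}: W {4,5,8}->{4,5}; Z {2,3,4,6}->{2,3}; Y {1,2,3,4,6,7}->{6,7}
Constraint 3 (W != Y) on D(W)={4,5} D(Y)={6,7}: no change
Constraint 4 (Y < Z) on D(Y)={6,7} D(Z)={2,3}: Y {6,7}->{}; Z {2,3}->{}
So after all 4 constraints: D(Z) = {}

Answer: {}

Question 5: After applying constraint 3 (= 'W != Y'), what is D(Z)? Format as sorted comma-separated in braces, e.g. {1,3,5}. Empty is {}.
Answer: {2,3}

Derivation:
Constraint 1 (Z != Y) on D(Z)={2,3,4,6} D(Y)={1,2,3,4,6,7}: no change
Constraint 2 (W + Z = Y) on D(W)={4,5,8} D(Z)={2,3,4,6} D(Y)={1,2,3,4,6,7}: W {4,5,8}->{4,5}; Z {2,3,4,6}->{2,3}; Y {1,2,3,4,6,7}->{6,7}
Constraint 3 (W != Y) on D(W)={4,5} D(Y)={6,7}: no change
So after constraint 3: D(Z) = {2,3}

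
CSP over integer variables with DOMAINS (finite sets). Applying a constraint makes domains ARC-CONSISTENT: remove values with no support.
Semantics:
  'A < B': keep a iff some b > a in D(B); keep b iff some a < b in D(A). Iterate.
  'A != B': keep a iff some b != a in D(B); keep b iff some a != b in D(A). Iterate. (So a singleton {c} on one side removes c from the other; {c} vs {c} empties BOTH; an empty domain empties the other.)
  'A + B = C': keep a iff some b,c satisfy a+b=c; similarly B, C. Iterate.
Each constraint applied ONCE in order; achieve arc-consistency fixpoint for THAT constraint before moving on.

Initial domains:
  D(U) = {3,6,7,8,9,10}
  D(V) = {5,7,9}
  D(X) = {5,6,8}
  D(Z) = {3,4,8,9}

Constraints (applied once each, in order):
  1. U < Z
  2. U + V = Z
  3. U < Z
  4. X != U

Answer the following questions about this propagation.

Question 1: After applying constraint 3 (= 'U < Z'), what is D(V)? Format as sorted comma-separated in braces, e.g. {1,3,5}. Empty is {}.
Answer: {5}

Derivation:
Constraint 1 (U < Z) on D(U)={3,6,7,8,9,10} D(Z)={3,4,8,9}: U {3,6,7,8,9,10}->{3,6,7,8}; Z {3,4,8,9}->{4,8,9}
Constraint 2 (U + V = Z) on D(U)={3,6,7,8} D(V)={5,7,9} D(Z)={4,8,9}: U {3,6,7,8}->{3}; V {5,7,9}->{5}; Z {4,8,9}->{8}
Constraint 3 (U < Z) on D(U)={3} D(Z)={8}: no change
So after constraint 3: D(V) = {5}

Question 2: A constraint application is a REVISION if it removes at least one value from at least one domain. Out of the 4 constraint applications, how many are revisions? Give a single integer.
Answer: 2

Derivation:
Constraint 1 (U < Z) on D(U)={3,6,7,8,9,10} D(Z)={3,4,8,9}: U {3,6,7,8,9,10}->{3,6,7,8}; Z {3,4,8,9}->{4,8,9} => REVISION
Constraint 2 (U + V = Z) on D(U)={3,6,7,8} D(V)={5,7,9} D(Z)={4,8,9}: U {3,6,7,8}->{3}; V {5,7,9}->{5}; Z {4,8,9}->{8} => REVISION
Constraint 3 (U < Z) on D(U)={3} D(Z)={8}: no change => not a revision
Constraint 4 (X != U) on D(X)={5,6,8} D(U)={3}: no change => not a revision
Total revisions = 2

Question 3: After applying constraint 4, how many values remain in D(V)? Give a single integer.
Answer: 1

Derivation:
Constraint 1 (U < Z) on D(U)={3,6,7,8,9,10} D(Z)={3,4,8,9}: U {3,6,7,8,9,10}->{3,6,7,8}; Z {3,4,8,9}->{4,8,9}
Constraint 2 (U + V = Z) on D(U)={3,6,7,8} D(V)={5,7,9} D(Z)={4,8,9}: U {3,6,7,8}->{3}; V {5,7,9}->{5}; Z {4,8,9}->{8}
Constraint 3 (U < Z) on D(U)={3} D(Z)={8}: no change
Constraint 4 (X != U) on D(X)={5,6,8} D(U)={3}: no change
So after constraint 4: D(V)={5}, size = 1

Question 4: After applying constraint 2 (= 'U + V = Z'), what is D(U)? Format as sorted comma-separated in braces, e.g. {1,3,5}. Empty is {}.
Constraint 1 (U < Z) on D(U)={3,6,7,8,9,10} D(Z)={3,4,8,9}: U {3,6,7,8,9,10}->{3,6,7,8}; Z {3,4,8,9}->{4,8,9}
Constraint 2 (U + V = Z) on D(U)={3,6,7,8} D(V)={5,7,9} D(Z)={4,8,9}: U {3,6,7,8}->{3}; V {5,7,9}->{5}; Z {4,8,9}->{8}
So after constraint 2: D(U) = {3}

Answer: {3}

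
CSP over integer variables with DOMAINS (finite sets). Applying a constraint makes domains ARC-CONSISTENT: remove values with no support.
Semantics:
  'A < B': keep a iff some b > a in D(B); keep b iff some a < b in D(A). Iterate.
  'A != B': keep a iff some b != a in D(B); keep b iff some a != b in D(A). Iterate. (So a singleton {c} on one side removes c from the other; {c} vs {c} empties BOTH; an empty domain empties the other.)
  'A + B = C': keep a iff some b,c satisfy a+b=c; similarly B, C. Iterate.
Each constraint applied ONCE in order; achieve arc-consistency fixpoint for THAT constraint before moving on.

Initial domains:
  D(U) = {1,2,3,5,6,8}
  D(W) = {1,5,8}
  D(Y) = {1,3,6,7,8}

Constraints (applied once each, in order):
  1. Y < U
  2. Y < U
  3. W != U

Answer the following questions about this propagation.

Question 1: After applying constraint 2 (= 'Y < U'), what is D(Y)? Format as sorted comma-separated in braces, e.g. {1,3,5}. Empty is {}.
Constraint 1 (Y < U) on D(Y)={1,3,6,7,8} D(U)={1,2,3,5,6,8}: Y {1,3,6,7,8}->{1,3,6,7}; U {1,2,3,5,6,8}->{2,3,5,6,8}
Constraint 2 (Y < U) on D(Y)={1,3,6,7} D(U)={2,3,5,6,8}: no change
So after constraint 2: D(Y) = {1,3,6,7}

Answer: {1,3,6,7}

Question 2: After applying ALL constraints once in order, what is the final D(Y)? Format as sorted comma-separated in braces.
Answer: {1,3,6,7}

Derivation:
Constraint 1 (Y < U) on D(Y)={1,3,6,7,8} D(U)={1,2,3,5,6,8}: Y {1,3,6,7,8}->{1,3,6,7}; U {1,2,3,5,6,8}->{2,3,5,6,8}
Constraint 2 (Y < U) on D(Y)={1,3,6,7} D(U)={2,3,5,6,8}: no change
Constraint 3 (W != U) on D(W)={1,5,8} D(U)={2,3,5,6,8}: no change
So after all 3 constraints: D(Y) = {1,3,6,7}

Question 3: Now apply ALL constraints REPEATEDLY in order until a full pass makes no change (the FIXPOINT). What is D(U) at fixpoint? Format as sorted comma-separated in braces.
pass 0 (initial): D(U)={1,2,3,5,6,8}
pass 1: U {1,2,3,5,6,8}->{2,3,5,6,8}; Y {1,3,6,7,8}->{1,3,6,7}
pass 2: no change
Fixpoint after 2 passes: D(U) = {2,3,5,6,8}

Answer: {2,3,5,6,8}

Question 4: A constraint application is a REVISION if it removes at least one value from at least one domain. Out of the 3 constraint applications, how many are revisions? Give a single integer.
Constraint 1 (Y < U) on D(Y)={1,3,6,7,8} D(U)={1,2,3,5,6,8}: Y {1,3,6,7,8}->{1,3,6,7}; U {1,2,3,5,6,8}->{2,3,5,6,8} => REVISION
Constraint 2 (Y < U) on D(Y)={1,3,6,7} D(U)={2,3,5,6,8}: no change => not a revision
Constraint 3 (W != U) on D(W)={1,5,8} D(U)={2,3,5,6,8}: no change => not a revision
Total revisions = 1

Answer: 1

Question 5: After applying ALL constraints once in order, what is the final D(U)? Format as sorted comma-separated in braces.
Constraint 1 (Y < U) on D(Y)={1,3,6,7,8} D(U)={1,2,3,5,6,8}: Y {1,3,6,7,8}->{1,3,6,7}; U {1,2,3,5,6,8}->{2,3,5,6,8}
Constraint 2 (Y < U) on D(Y)={1,3,6,7} D(U)={2,3,5,6,8}: no change
Constraint 3 (W != U) on D(W)={1,5,8} D(U)={2,3,5,6,8}: no change
So after all 3 constraints: D(U) = {2,3,5,6,8}

Answer: {2,3,5,6,8}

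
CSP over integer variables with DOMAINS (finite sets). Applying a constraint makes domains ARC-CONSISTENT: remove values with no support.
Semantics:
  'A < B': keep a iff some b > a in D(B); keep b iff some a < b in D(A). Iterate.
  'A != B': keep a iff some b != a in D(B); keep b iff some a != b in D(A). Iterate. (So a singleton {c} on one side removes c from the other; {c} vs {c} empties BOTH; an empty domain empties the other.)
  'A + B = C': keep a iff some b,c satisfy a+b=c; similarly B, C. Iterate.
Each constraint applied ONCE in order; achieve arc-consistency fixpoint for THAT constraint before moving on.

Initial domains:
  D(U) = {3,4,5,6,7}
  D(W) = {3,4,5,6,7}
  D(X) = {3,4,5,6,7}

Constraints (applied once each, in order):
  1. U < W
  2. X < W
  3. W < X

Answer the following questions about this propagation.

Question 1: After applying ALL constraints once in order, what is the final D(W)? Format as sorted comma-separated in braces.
Constraint 1 (U < W) on D(U)={3,4,5,6,7} D(W)={3,4,5,6,7}: U {3,4,5,6,7}->{3,4,5,6}; W {3,4,5,6,7}->{4,5,6,7}
Constraint 2 (X < W) on D(X)={3,4,5,6,7} D(W)={4,5,6,7}: X {3,4,5,6,7}->{3,4,5,6}
Constraint 3 (W < X) on D(W)={4,5,6,7} D(X)={3,4,5,6}: W {4,5,6,7}->{4,5}; X {3,4,5,6}->{5,6}
So after all 3 constraints: D(W) = {4,5}

Answer: {4,5}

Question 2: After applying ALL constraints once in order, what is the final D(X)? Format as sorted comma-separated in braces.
Answer: {5,6}

Derivation:
Constraint 1 (U < W) on D(U)={3,4,5,6,7} D(W)={3,4,5,6,7}: U {3,4,5,6,7}->{3,4,5,6}; W {3,4,5,6,7}->{4,5,6,7}
Constraint 2 (X < W) on D(X)={3,4,5,6,7} D(W)={4,5,6,7}: X {3,4,5,6,7}->{3,4,5,6}
Constraint 3 (W < X) on D(W)={4,5,6,7} D(X)={3,4,5,6}: W {4,5,6,7}->{4,5}; X {3,4,5,6}->{5,6}
So after all 3 constraints: D(X) = {5,6}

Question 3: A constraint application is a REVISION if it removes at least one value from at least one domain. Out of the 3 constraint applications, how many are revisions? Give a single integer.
Answer: 3

Derivation:
Constraint 1 (U < W) on D(U)={3,4,5,6,7} D(W)={3,4,5,6,7}: U {3,4,5,6,7}->{3,4,5,6}; W {3,4,5,6,7}->{4,5,6,7} => REVISION
Constraint 2 (X < W) on D(X)={3,4,5,6,7} D(W)={4,5,6,7}: X {3,4,5,6,7}->{3,4,5,6} => REVISION
Constraint 3 (W < X) on D(W)={4,5,6,7} D(X)={3,4,5,6}: W {4,5,6,7}->{4,5}; X {3,4,5,6}->{5,6} => REVISION
Total revisions = 3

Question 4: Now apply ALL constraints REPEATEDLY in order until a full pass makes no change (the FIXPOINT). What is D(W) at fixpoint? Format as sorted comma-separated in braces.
pass 0 (initial): D(W)={3,4,5,6,7}
pass 1: U {3,4,5,6,7}->{3,4,5,6}; W {3,4,5,6,7}->{4,5}; X {3,4,5,6,7}->{5,6}
pass 2: U {3,4,5,6}->{3,4}; W {4,5}->{}; X {5,6}->{}
pass 3: U {3,4}->{}
pass 4: no change
Fixpoint after 4 passes: D(W) = {}

Answer: {}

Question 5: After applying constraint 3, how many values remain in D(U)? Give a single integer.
Constraint 1 (U < W) on D(U)={3,4,5,6,7} D(W)={3,4,5,6,7}: U {3,4,5,6,7}->{3,4,5,6}; W {3,4,5,6,7}->{4,5,6,7}
Constraint 2 (X < W) on D(X)={3,4,5,6,7} D(W)={4,5,6,7}: X {3,4,5,6,7}->{3,4,5,6}
Constraint 3 (W < X) on D(W)={4,5,6,7} D(X)={3,4,5,6}: W {4,5,6,7}->{4,5}; X {3,4,5,6}->{5,6}
So after constraint 3: D(U)={3,4,5,6}, size = 4

Answer: 4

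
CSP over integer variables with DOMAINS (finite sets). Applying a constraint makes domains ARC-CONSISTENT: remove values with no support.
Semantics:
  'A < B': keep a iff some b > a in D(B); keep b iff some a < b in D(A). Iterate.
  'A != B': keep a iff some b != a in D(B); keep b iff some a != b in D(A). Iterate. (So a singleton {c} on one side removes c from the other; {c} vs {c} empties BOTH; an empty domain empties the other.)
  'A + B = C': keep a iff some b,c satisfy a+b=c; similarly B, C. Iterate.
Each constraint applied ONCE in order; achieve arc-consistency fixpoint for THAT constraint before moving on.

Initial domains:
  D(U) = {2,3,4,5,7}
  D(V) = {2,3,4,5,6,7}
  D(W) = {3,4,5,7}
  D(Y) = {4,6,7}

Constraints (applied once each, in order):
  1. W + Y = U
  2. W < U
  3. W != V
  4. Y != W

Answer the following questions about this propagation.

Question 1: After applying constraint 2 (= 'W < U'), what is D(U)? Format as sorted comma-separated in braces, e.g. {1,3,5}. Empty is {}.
Constraint 1 (W + Y = U) on D(W)={3,4,5,7} D(Y)={4,6,7} D(U)={2,3,4,5,7}: W {3,4,5,7}->{3}; Y {4,6,7}->{4}; U {2,3,4,5,7}->{7}
Constraint 2 (W < U) on D(W)={3} D(U)={7}: no change
So after constraint 2: D(U) = {7}

Answer: {7}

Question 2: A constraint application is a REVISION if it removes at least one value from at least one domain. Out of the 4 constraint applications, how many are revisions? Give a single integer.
Constraint 1 (W + Y = U) on D(W)={3,4,5,7} D(Y)={4,6,7} D(U)={2,3,4,5,7}: W {3,4,5,7}->{3}; Y {4,6,7}->{4}; U {2,3,4,5,7}->{7} => REVISION
Constraint 2 (W < U) on D(W)={3} D(U)={7}: no change => not a revision
Constraint 3 (W != V) on D(W)={3} D(V)={2,3,4,5,6,7}: V {2,3,4,5,6,7}->{2,4,5,6,7} => REVISION
Constraint 4 (Y != W) on D(Y)={4} D(W)={3}: no change => not a revision
Total revisions = 2

Answer: 2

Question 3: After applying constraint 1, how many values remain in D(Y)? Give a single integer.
Constraint 1 (W + Y = U) on D(W)={3,4,5,7} D(Y)={4,6,7} D(U)={2,3,4,5,7}: W {3,4,5,7}->{3}; Y {4,6,7}->{4}; U {2,3,4,5,7}->{7}
So after constraint 1: D(Y)={4}, size = 1

Answer: 1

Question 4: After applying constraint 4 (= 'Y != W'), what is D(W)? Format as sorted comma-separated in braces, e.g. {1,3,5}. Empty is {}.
Answer: {3}

Derivation:
Constraint 1 (W + Y = U) on D(W)={3,4,5,7} D(Y)={4,6,7} D(U)={2,3,4,5,7}: W {3,4,5,7}->{3}; Y {4,6,7}->{4}; U {2,3,4,5,7}->{7}
Constraint 2 (W < U) on D(W)={3} D(U)={7}: no change
Constraint 3 (W != V) on D(W)={3} D(V)={2,3,4,5,6,7}: V {2,3,4,5,6,7}->{2,4,5,6,7}
Constraint 4 (Y != W) on D(Y)={4} D(W)={3}: no change
So after constraint 4: D(W) = {3}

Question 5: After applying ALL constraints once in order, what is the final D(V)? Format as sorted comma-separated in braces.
Constraint 1 (W + Y = U) on D(W)={3,4,5,7} D(Y)={4,6,7} D(U)={2,3,4,5,7}: W {3,4,5,7}->{3}; Y {4,6,7}->{4}; U {2,3,4,5,7}->{7}
Constraint 2 (W < U) on D(W)={3} D(U)={7}: no change
Constraint 3 (W != V) on D(W)={3} D(V)={2,3,4,5,6,7}: V {2,3,4,5,6,7}->{2,4,5,6,7}
Constraint 4 (Y != W) on D(Y)={4} D(W)={3}: no change
So after all 4 constraints: D(V) = {2,4,5,6,7}

Answer: {2,4,5,6,7}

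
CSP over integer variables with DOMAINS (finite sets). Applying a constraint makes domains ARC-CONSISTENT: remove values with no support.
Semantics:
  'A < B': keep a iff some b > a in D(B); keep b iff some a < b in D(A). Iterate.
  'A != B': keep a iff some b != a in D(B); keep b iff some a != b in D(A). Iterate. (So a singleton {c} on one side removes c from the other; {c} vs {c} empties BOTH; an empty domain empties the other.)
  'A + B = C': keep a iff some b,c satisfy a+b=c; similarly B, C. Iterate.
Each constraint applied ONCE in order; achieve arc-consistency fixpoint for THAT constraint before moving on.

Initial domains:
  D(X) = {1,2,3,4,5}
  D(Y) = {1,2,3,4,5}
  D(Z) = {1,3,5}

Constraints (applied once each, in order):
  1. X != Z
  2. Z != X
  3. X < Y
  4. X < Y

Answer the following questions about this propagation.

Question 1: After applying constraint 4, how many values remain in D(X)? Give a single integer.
Constraint 1 (X != Z) on D(X)={1,2,3,4,5} D(Z)={1,3,5}: no change
Constraint 2 (Z != X) on D(Z)={1,3,5} D(X)={1,2,3,4,5}: no change
Constraint 3 (X < Y) on D(X)={1,2,3,4,5} D(Y)={1,2,3,4,5}: X {1,2,3,4,5}->{1,2,3,4}; Y {1,2,3,4,5}->{2,3,4,5}
Constraint 4 (X < Y) on D(X)={1,2,3,4} D(Y)={2,3,4,5}: no change
So after constraint 4: D(X)={1,2,3,4}, size = 4

Answer: 4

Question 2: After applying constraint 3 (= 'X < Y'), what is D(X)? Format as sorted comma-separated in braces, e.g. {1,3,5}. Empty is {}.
Constraint 1 (X != Z) on D(X)={1,2,3,4,5} D(Z)={1,3,5}: no change
Constraint 2 (Z != X) on D(Z)={1,3,5} D(X)={1,2,3,4,5}: no change
Constraint 3 (X < Y) on D(X)={1,2,3,4,5} D(Y)={1,2,3,4,5}: X {1,2,3,4,5}->{1,2,3,4}; Y {1,2,3,4,5}->{2,3,4,5}
So after constraint 3: D(X) = {1,2,3,4}

Answer: {1,2,3,4}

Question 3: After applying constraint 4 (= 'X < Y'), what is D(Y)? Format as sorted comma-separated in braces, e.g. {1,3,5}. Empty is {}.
Constraint 1 (X != Z) on D(X)={1,2,3,4,5} D(Z)={1,3,5}: no change
Constraint 2 (Z != X) on D(Z)={1,3,5} D(X)={1,2,3,4,5}: no change
Constraint 3 (X < Y) on D(X)={1,2,3,4,5} D(Y)={1,2,3,4,5}: X {1,2,3,4,5}->{1,2,3,4}; Y {1,2,3,4,5}->{2,3,4,5}
Constraint 4 (X < Y) on D(X)={1,2,3,4} D(Y)={2,3,4,5}: no change
So after constraint 4: D(Y) = {2,3,4,5}

Answer: {2,3,4,5}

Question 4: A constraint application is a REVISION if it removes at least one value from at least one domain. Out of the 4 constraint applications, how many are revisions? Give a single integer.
Constraint 1 (X != Z) on D(X)={1,2,3,4,5} D(Z)={1,3,5}: no change => not a revision
Constraint 2 (Z != X) on D(Z)={1,3,5} D(X)={1,2,3,4,5}: no change => not a revision
Constraint 3 (X < Y) on D(X)={1,2,3,4,5} D(Y)={1,2,3,4,5}: X {1,2,3,4,5}->{1,2,3,4}; Y {1,2,3,4,5}->{2,3,4,5} => REVISION
Constraint 4 (X < Y) on D(X)={1,2,3,4} D(Y)={2,3,4,5}: no change => not a revision
Total revisions = 1

Answer: 1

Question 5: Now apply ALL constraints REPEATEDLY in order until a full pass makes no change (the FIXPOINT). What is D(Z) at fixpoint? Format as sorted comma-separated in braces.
Answer: {1,3,5}

Derivation:
pass 0 (initial): D(Z)={1,3,5}
pass 1: X {1,2,3,4,5}->{1,2,3,4}; Y {1,2,3,4,5}->{2,3,4,5}
pass 2: no change
Fixpoint after 2 passes: D(Z) = {1,3,5}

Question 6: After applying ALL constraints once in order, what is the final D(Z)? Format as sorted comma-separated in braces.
Constraint 1 (X != Z) on D(X)={1,2,3,4,5} D(Z)={1,3,5}: no change
Constraint 2 (Z != X) on D(Z)={1,3,5} D(X)={1,2,3,4,5}: no change
Constraint 3 (X < Y) on D(X)={1,2,3,4,5} D(Y)={1,2,3,4,5}: X {1,2,3,4,5}->{1,2,3,4}; Y {1,2,3,4,5}->{2,3,4,5}
Constraint 4 (X < Y) on D(X)={1,2,3,4} D(Y)={2,3,4,5}: no change
So after all 4 constraints: D(Z) = {1,3,5}

Answer: {1,3,5}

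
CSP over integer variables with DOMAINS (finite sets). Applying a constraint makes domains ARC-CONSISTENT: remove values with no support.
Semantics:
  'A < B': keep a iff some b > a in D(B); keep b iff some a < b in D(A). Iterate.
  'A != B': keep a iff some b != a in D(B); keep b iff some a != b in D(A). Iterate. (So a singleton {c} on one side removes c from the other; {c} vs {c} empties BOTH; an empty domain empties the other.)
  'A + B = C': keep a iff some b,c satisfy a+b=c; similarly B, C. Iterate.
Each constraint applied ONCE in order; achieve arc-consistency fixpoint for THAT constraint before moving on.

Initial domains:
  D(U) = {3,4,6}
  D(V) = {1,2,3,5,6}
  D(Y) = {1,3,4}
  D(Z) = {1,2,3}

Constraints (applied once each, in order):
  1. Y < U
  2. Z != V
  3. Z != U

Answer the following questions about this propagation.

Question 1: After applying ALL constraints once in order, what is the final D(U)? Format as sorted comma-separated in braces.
Answer: {3,4,6}

Derivation:
Constraint 1 (Y < U) on D(Y)={1,3,4} D(U)={3,4,6}: no change
Constraint 2 (Z != V) on D(Z)={1,2,3} D(V)={1,2,3,5,6}: no change
Constraint 3 (Z != U) on D(Z)={1,2,3} D(U)={3,4,6}: no change
So after all 3 constraints: D(U) = {3,4,6}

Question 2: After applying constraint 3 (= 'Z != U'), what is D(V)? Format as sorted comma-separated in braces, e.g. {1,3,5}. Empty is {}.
Constraint 1 (Y < U) on D(Y)={1,3,4} D(U)={3,4,6}: no change
Constraint 2 (Z != V) on D(Z)={1,2,3} D(V)={1,2,3,5,6}: no change
Constraint 3 (Z != U) on D(Z)={1,2,3} D(U)={3,4,6}: no change
So after constraint 3: D(V) = {1,2,3,5,6}

Answer: {1,2,3,5,6}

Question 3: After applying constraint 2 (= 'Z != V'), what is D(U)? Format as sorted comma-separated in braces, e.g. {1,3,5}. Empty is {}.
Constraint 1 (Y < U) on D(Y)={1,3,4} D(U)={3,4,6}: no change
Constraint 2 (Z != V) on D(Z)={1,2,3} D(V)={1,2,3,5,6}: no change
So after constraint 2: D(U) = {3,4,6}

Answer: {3,4,6}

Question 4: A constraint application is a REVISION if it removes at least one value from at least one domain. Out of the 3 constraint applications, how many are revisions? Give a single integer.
Constraint 1 (Y < U) on D(Y)={1,3,4} D(U)={3,4,6}: no change => not a revision
Constraint 2 (Z != V) on D(Z)={1,2,3} D(V)={1,2,3,5,6}: no change => not a revision
Constraint 3 (Z != U) on D(Z)={1,2,3} D(U)={3,4,6}: no change => not a revision
Total revisions = 0

Answer: 0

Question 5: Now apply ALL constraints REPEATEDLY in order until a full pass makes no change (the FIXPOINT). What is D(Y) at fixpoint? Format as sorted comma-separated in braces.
Answer: {1,3,4}

Derivation:
pass 0 (initial): D(Y)={1,3,4}
pass 1: no change
Fixpoint after 1 passes: D(Y) = {1,3,4}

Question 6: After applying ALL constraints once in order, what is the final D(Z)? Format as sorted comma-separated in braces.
Constraint 1 (Y < U) on D(Y)={1,3,4} D(U)={3,4,6}: no change
Constraint 2 (Z != V) on D(Z)={1,2,3} D(V)={1,2,3,5,6}: no change
Constraint 3 (Z != U) on D(Z)={1,2,3} D(U)={3,4,6}: no change
So after all 3 constraints: D(Z) = {1,2,3}

Answer: {1,2,3}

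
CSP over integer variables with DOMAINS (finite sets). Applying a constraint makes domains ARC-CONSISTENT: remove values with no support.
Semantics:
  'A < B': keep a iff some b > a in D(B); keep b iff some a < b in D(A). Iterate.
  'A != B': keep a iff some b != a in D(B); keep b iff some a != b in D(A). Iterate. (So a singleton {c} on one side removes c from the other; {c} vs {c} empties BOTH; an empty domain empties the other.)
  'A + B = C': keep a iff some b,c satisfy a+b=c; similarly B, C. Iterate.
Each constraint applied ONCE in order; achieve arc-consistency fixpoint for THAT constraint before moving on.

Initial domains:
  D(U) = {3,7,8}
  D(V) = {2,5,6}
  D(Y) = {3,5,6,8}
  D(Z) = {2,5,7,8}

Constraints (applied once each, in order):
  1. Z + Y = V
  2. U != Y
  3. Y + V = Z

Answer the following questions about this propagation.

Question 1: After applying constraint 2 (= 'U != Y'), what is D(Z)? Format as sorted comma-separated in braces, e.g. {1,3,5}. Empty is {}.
Answer: {2}

Derivation:
Constraint 1 (Z + Y = V) on D(Z)={2,5,7,8} D(Y)={3,5,6,8} D(V)={2,5,6}: Z {2,5,7,8}->{2}; Y {3,5,6,8}->{3}; V {2,5,6}->{5}
Constraint 2 (U != Y) on D(U)={3,7,8} D(Y)={3}: U {3,7,8}->{7,8}
So after constraint 2: D(Z) = {2}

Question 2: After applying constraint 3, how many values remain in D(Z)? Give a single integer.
Constraint 1 (Z + Y = V) on D(Z)={2,5,7,8} D(Y)={3,5,6,8} D(V)={2,5,6}: Z {2,5,7,8}->{2}; Y {3,5,6,8}->{3}; V {2,5,6}->{5}
Constraint 2 (U != Y) on D(U)={3,7,8} D(Y)={3}: U {3,7,8}->{7,8}
Constraint 3 (Y + V = Z) on D(Y)={3} D(V)={5} D(Z)={2}: Y {3}->{}; V {5}->{}; Z {2}->{}
So after constraint 3: D(Z)={}, size = 0

Answer: 0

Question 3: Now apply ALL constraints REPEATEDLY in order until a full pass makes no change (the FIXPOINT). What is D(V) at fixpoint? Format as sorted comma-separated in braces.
pass 0 (initial): D(V)={2,5,6}
pass 1: U {3,7,8}->{7,8}; V {2,5,6}->{}; Y {3,5,6,8}->{}; Z {2,5,7,8}->{}
pass 2: U {7,8}->{}
pass 3: no change
Fixpoint after 3 passes: D(V) = {}

Answer: {}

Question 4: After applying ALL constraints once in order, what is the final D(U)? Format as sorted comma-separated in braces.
Answer: {7,8}

Derivation:
Constraint 1 (Z + Y = V) on D(Z)={2,5,7,8} D(Y)={3,5,6,8} D(V)={2,5,6}: Z {2,5,7,8}->{2}; Y {3,5,6,8}->{3}; V {2,5,6}->{5}
Constraint 2 (U != Y) on D(U)={3,7,8} D(Y)={3}: U {3,7,8}->{7,8}
Constraint 3 (Y + V = Z) on D(Y)={3} D(V)={5} D(Z)={2}: Y {3}->{}; V {5}->{}; Z {2}->{}
So after all 3 constraints: D(U) = {7,8}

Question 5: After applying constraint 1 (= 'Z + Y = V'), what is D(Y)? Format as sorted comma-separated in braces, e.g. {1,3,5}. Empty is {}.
Answer: {3}

Derivation:
Constraint 1 (Z + Y = V) on D(Z)={2,5,7,8} D(Y)={3,5,6,8} D(V)={2,5,6}: Z {2,5,7,8}->{2}; Y {3,5,6,8}->{3}; V {2,5,6}->{5}
So after constraint 1: D(Y) = {3}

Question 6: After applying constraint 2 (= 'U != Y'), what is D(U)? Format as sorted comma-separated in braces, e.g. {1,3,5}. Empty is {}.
Answer: {7,8}

Derivation:
Constraint 1 (Z + Y = V) on D(Z)={2,5,7,8} D(Y)={3,5,6,8} D(V)={2,5,6}: Z {2,5,7,8}->{2}; Y {3,5,6,8}->{3}; V {2,5,6}->{5}
Constraint 2 (U != Y) on D(U)={3,7,8} D(Y)={3}: U {3,7,8}->{7,8}
So after constraint 2: D(U) = {7,8}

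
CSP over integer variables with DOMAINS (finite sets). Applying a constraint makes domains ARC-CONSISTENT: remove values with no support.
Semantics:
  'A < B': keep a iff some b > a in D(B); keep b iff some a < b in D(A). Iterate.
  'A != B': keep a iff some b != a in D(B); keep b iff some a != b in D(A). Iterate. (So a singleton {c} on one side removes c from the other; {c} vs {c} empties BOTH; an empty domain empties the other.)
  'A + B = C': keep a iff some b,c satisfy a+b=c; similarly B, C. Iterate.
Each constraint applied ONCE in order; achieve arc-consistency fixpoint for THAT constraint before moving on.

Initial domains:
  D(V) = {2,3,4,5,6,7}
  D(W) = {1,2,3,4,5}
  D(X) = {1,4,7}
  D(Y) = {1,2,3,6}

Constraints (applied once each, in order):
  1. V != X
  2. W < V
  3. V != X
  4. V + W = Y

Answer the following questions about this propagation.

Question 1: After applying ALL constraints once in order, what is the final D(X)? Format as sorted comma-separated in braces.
Constraint 1 (V != X) on D(V)={2,3,4,5,6,7} D(X)={1,4,7}: no change
Constraint 2 (W < V) on D(W)={1,2,3,4,5} D(V)={2,3,4,5,6,7}: no change
Constraint 3 (V != X) on D(V)={2,3,4,5,6,7} D(X)={1,4,7}: no change
Constraint 4 (V + W = Y) on D(V)={2,3,4,5,6,7} D(W)={1,2,3,4,5} D(Y)={1,2,3,6}: V {2,3,4,5,6,7}->{2,3,4,5}; W {1,2,3,4,5}->{1,2,3,4}; Y {1,2,3,6}->{3,6}
So after all 4 constraints: D(X) = {1,4,7}

Answer: {1,4,7}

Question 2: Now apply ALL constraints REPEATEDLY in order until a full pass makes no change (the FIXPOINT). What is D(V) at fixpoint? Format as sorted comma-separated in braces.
pass 0 (initial): D(V)={2,3,4,5,6,7}
pass 1: V {2,3,4,5,6,7}->{2,3,4,5}; W {1,2,3,4,5}->{1,2,3,4}; Y {1,2,3,6}->{3,6}
pass 2: no change
Fixpoint after 2 passes: D(V) = {2,3,4,5}

Answer: {2,3,4,5}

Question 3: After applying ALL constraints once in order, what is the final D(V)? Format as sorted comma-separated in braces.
Constraint 1 (V != X) on D(V)={2,3,4,5,6,7} D(X)={1,4,7}: no change
Constraint 2 (W < V) on D(W)={1,2,3,4,5} D(V)={2,3,4,5,6,7}: no change
Constraint 3 (V != X) on D(V)={2,3,4,5,6,7} D(X)={1,4,7}: no change
Constraint 4 (V + W = Y) on D(V)={2,3,4,5,6,7} D(W)={1,2,3,4,5} D(Y)={1,2,3,6}: V {2,3,4,5,6,7}->{2,3,4,5}; W {1,2,3,4,5}->{1,2,3,4}; Y {1,2,3,6}->{3,6}
So after all 4 constraints: D(V) = {2,3,4,5}

Answer: {2,3,4,5}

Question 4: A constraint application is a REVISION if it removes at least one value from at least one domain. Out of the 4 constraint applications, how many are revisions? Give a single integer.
Answer: 1

Derivation:
Constraint 1 (V != X) on D(V)={2,3,4,5,6,7} D(X)={1,4,7}: no change => not a revision
Constraint 2 (W < V) on D(W)={1,2,3,4,5} D(V)={2,3,4,5,6,7}: no change => not a revision
Constraint 3 (V != X) on D(V)={2,3,4,5,6,7} D(X)={1,4,7}: no change => not a revision
Constraint 4 (V + W = Y) on D(V)={2,3,4,5,6,7} D(W)={1,2,3,4,5} D(Y)={1,2,3,6}: V {2,3,4,5,6,7}->{2,3,4,5}; W {1,2,3,4,5}->{1,2,3,4}; Y {1,2,3,6}->{3,6} => REVISION
Total revisions = 1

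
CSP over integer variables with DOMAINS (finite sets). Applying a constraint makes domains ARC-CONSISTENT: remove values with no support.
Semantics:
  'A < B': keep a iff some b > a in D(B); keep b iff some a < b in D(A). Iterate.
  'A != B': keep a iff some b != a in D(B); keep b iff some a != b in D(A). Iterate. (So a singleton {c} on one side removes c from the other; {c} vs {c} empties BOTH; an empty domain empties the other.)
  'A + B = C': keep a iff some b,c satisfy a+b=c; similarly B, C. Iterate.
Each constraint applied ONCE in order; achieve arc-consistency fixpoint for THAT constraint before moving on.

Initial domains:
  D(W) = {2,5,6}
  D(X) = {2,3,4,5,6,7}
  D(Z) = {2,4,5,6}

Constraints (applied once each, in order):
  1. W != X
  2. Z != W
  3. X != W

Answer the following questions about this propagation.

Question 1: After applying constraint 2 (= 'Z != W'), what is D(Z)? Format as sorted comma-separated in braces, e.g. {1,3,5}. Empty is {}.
Answer: {2,4,5,6}

Derivation:
Constraint 1 (W != X) on D(W)={2,5,6} D(X)={2,3,4,5,6,7}: no change
Constraint 2 (Z != W) on D(Z)={2,4,5,6} D(W)={2,5,6}: no change
So after constraint 2: D(Z) = {2,4,5,6}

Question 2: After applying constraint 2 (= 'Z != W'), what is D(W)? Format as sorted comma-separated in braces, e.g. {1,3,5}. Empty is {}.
Answer: {2,5,6}

Derivation:
Constraint 1 (W != X) on D(W)={2,5,6} D(X)={2,3,4,5,6,7}: no change
Constraint 2 (Z != W) on D(Z)={2,4,5,6} D(W)={2,5,6}: no change
So after constraint 2: D(W) = {2,5,6}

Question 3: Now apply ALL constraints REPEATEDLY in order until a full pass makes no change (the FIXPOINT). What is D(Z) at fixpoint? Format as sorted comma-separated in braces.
Answer: {2,4,5,6}

Derivation:
pass 0 (initial): D(Z)={2,4,5,6}
pass 1: no change
Fixpoint after 1 passes: D(Z) = {2,4,5,6}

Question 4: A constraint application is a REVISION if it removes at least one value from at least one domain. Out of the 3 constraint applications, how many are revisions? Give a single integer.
Answer: 0

Derivation:
Constraint 1 (W != X) on D(W)={2,5,6} D(X)={2,3,4,5,6,7}: no change => not a revision
Constraint 2 (Z != W) on D(Z)={2,4,5,6} D(W)={2,5,6}: no change => not a revision
Constraint 3 (X != W) on D(X)={2,3,4,5,6,7} D(W)={2,5,6}: no change => not a revision
Total revisions = 0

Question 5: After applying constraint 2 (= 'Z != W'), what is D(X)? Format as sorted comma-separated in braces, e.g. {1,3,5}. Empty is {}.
Answer: {2,3,4,5,6,7}

Derivation:
Constraint 1 (W != X) on D(W)={2,5,6} D(X)={2,3,4,5,6,7}: no change
Constraint 2 (Z != W) on D(Z)={2,4,5,6} D(W)={2,5,6}: no change
So after constraint 2: D(X) = {2,3,4,5,6,7}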